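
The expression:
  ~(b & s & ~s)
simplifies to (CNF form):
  True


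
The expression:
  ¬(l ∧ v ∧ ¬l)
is always true.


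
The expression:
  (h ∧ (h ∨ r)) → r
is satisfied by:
  {r: True, h: False}
  {h: False, r: False}
  {h: True, r: True}


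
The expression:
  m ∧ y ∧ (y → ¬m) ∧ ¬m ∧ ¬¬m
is never true.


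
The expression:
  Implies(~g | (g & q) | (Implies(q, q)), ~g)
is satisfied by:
  {g: False}


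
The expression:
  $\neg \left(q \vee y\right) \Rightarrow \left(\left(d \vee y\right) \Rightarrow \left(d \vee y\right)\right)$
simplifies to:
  $\text{True}$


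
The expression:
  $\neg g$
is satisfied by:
  {g: False}


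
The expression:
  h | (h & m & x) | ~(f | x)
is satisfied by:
  {h: True, x: False, f: False}
  {f: True, h: True, x: False}
  {h: True, x: True, f: False}
  {f: True, h: True, x: True}
  {f: False, x: False, h: False}


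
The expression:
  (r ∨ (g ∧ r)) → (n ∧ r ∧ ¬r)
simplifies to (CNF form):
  ¬r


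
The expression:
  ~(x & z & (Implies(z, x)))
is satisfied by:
  {z: False, x: False}
  {x: True, z: False}
  {z: True, x: False}


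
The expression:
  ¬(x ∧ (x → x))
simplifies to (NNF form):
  ¬x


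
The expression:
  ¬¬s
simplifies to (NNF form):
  s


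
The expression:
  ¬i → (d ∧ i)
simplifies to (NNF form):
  i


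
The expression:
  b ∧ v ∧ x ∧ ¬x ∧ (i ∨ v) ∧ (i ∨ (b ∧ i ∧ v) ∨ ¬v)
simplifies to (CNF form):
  False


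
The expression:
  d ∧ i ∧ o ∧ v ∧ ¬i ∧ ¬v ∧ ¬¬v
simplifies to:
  False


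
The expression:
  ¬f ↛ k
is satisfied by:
  {f: False, k: False}


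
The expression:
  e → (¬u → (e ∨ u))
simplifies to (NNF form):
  True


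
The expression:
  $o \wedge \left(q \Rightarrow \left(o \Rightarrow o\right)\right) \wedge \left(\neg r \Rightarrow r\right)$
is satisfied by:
  {r: True, o: True}


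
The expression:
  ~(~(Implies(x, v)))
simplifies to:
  v | ~x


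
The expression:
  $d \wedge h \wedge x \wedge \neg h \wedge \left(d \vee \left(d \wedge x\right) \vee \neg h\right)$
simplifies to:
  $\text{False}$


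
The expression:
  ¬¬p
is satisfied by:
  {p: True}


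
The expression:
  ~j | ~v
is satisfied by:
  {v: False, j: False}
  {j: True, v: False}
  {v: True, j: False}


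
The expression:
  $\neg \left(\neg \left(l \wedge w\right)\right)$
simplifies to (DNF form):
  $l \wedge w$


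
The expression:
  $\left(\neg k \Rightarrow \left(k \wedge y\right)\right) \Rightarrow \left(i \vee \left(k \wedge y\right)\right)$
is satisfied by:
  {i: True, y: True, k: False}
  {i: True, k: False, y: False}
  {y: True, k: False, i: False}
  {y: False, k: False, i: False}
  {i: True, y: True, k: True}
  {i: True, k: True, y: False}
  {y: True, k: True, i: False}


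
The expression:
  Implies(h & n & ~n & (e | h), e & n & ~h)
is always true.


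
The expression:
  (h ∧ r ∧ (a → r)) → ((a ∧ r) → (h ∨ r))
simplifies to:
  True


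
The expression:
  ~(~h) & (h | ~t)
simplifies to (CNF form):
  h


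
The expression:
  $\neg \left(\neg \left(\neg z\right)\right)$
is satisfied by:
  {z: False}


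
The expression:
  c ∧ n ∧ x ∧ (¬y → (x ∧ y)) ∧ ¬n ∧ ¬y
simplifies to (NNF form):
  False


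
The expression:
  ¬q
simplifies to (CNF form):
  ¬q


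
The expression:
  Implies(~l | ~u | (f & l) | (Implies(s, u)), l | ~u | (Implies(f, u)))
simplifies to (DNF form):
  True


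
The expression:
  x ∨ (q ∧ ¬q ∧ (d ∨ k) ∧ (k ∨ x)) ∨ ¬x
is always true.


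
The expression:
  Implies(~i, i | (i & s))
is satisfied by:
  {i: True}


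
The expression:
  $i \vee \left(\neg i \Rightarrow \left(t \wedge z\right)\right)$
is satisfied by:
  {i: True, t: True, z: True}
  {i: True, t: True, z: False}
  {i: True, z: True, t: False}
  {i: True, z: False, t: False}
  {t: True, z: True, i: False}


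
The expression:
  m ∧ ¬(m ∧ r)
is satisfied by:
  {m: True, r: False}


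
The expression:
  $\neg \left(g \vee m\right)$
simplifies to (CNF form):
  $\neg g \wedge \neg m$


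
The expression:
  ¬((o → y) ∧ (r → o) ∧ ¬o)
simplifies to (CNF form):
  o ∨ r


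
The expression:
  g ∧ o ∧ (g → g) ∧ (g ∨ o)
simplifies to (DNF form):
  g ∧ o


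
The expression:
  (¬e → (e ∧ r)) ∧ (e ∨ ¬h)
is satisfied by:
  {e: True}


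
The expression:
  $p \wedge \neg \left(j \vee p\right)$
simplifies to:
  $\text{False}$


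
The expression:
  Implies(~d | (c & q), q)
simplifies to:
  d | q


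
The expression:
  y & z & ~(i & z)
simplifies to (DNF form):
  y & z & ~i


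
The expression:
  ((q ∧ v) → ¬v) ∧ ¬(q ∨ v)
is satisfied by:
  {q: False, v: False}


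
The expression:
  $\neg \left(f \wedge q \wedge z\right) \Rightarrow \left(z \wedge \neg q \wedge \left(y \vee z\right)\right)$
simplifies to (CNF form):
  $z \wedge \left(f \vee \neg q\right)$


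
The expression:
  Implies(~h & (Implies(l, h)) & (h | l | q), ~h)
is always true.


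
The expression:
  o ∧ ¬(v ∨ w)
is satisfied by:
  {o: True, v: False, w: False}


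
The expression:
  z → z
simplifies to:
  True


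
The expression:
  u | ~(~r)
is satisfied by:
  {r: True, u: True}
  {r: True, u: False}
  {u: True, r: False}


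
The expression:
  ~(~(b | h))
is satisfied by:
  {b: True, h: True}
  {b: True, h: False}
  {h: True, b: False}


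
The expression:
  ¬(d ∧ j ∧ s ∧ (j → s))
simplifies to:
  ¬d ∨ ¬j ∨ ¬s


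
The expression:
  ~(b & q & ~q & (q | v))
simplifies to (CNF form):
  True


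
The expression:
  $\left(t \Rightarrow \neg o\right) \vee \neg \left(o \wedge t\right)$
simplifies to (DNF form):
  $\neg o \vee \neg t$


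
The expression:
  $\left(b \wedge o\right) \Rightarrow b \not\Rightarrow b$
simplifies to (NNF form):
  $\neg b \vee \neg o$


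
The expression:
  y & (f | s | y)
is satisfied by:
  {y: True}


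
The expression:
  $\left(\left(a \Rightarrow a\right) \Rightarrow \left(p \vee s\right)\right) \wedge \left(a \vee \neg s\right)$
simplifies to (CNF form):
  $\left(a \vee p\right) \wedge \left(a \vee \neg s\right) \wedge \left(p \vee s\right) \wedge \left(s \vee \neg s\right)$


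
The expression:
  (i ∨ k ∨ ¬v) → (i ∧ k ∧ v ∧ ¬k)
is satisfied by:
  {v: True, i: False, k: False}


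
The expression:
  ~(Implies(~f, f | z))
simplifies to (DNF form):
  ~f & ~z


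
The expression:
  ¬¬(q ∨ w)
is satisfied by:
  {q: True, w: True}
  {q: True, w: False}
  {w: True, q: False}


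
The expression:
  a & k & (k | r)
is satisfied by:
  {a: True, k: True}


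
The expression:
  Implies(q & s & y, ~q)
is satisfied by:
  {s: False, q: False, y: False}
  {y: True, s: False, q: False}
  {q: True, s: False, y: False}
  {y: True, q: True, s: False}
  {s: True, y: False, q: False}
  {y: True, s: True, q: False}
  {q: True, s: True, y: False}


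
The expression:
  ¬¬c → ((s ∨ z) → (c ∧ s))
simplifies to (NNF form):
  s ∨ ¬c ∨ ¬z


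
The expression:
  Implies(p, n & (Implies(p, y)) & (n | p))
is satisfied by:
  {y: True, n: True, p: False}
  {y: True, n: False, p: False}
  {n: True, y: False, p: False}
  {y: False, n: False, p: False}
  {y: True, p: True, n: True}


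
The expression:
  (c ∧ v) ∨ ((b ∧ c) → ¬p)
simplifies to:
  v ∨ ¬b ∨ ¬c ∨ ¬p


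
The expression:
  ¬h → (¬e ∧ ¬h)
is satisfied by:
  {h: True, e: False}
  {e: False, h: False}
  {e: True, h: True}


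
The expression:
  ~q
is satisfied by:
  {q: False}


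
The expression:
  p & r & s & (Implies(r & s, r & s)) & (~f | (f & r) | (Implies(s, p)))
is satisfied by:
  {r: True, p: True, s: True}


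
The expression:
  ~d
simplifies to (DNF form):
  ~d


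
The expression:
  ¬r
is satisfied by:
  {r: False}


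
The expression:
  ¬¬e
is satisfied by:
  {e: True}


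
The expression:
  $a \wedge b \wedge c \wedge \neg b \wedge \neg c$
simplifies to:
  $\text{False}$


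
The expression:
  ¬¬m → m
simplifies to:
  True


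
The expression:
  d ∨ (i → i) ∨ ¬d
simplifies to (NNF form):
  True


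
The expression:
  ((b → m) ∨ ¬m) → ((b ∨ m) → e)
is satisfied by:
  {e: True, b: False, m: False}
  {e: True, m: True, b: False}
  {e: True, b: True, m: False}
  {e: True, m: True, b: True}
  {m: False, b: False, e: False}


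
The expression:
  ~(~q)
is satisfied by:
  {q: True}


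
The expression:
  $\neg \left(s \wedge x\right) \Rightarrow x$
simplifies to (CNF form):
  $x$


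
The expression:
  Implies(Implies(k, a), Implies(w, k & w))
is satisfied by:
  {k: True, w: False}
  {w: False, k: False}
  {w: True, k: True}


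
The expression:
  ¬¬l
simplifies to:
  l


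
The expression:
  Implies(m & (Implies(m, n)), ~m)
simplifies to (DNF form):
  ~m | ~n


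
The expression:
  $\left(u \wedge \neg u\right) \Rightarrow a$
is always true.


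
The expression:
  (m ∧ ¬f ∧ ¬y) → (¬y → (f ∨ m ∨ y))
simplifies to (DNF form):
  True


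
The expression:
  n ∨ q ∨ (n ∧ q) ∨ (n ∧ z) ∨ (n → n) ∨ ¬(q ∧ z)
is always true.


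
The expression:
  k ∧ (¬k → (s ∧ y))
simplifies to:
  k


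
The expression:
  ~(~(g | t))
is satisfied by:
  {t: True, g: True}
  {t: True, g: False}
  {g: True, t: False}


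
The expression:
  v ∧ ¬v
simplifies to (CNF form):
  False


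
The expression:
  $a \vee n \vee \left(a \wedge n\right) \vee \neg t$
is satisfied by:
  {n: True, a: True, t: False}
  {n: True, t: False, a: False}
  {a: True, t: False, n: False}
  {a: False, t: False, n: False}
  {n: True, a: True, t: True}
  {n: True, t: True, a: False}
  {a: True, t: True, n: False}


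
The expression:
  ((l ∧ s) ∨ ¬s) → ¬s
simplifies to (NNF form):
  ¬l ∨ ¬s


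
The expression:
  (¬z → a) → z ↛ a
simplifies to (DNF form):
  ¬a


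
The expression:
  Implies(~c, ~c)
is always true.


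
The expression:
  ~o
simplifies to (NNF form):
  ~o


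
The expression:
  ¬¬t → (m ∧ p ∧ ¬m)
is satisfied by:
  {t: False}


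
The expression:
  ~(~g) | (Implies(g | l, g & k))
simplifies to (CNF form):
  g | ~l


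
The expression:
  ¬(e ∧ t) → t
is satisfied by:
  {t: True}


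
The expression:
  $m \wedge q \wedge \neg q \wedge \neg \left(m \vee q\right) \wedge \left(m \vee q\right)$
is never true.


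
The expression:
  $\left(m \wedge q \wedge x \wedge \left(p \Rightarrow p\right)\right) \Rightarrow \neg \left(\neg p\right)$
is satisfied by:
  {p: True, m: False, q: False, x: False}
  {p: False, m: False, q: False, x: False}
  {x: True, p: True, m: False, q: False}
  {x: True, p: False, m: False, q: False}
  {p: True, q: True, x: False, m: False}
  {q: True, x: False, m: False, p: False}
  {x: True, q: True, p: True, m: False}
  {x: True, q: True, p: False, m: False}
  {p: True, m: True, x: False, q: False}
  {m: True, x: False, q: False, p: False}
  {p: True, x: True, m: True, q: False}
  {x: True, m: True, p: False, q: False}
  {p: True, q: True, m: True, x: False}
  {q: True, m: True, x: False, p: False}
  {x: True, q: True, m: True, p: True}


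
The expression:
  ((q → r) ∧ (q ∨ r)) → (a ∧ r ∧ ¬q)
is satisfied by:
  {a: True, q: False, r: False}
  {q: False, r: False, a: False}
  {a: True, q: True, r: False}
  {q: True, a: False, r: False}
  {r: True, a: True, q: False}


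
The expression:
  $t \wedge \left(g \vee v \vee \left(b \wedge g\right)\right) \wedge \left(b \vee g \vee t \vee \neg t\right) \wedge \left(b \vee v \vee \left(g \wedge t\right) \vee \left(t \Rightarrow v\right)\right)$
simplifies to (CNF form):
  $t \wedge \left(g \vee v\right)$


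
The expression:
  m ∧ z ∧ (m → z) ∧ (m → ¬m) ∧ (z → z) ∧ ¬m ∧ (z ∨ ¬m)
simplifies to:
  False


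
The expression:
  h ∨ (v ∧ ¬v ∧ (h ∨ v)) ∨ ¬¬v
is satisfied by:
  {v: True, h: True}
  {v: True, h: False}
  {h: True, v: False}


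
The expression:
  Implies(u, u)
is always true.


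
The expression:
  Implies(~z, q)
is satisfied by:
  {q: True, z: True}
  {q: True, z: False}
  {z: True, q: False}


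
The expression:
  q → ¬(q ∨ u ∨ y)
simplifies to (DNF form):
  ¬q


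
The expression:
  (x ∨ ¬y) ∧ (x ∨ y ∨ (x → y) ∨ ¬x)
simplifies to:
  x ∨ ¬y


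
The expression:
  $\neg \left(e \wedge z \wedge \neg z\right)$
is always true.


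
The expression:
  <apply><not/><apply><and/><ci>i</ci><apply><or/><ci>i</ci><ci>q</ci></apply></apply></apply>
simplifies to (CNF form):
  <apply><not/><ci>i</ci></apply>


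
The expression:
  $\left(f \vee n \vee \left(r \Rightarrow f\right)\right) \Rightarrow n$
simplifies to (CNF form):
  $\left(n \vee r\right) \wedge \left(n \vee \neg f\right)$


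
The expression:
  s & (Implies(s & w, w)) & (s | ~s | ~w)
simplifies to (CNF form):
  s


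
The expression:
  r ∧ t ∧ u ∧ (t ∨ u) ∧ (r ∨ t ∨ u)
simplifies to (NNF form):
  r ∧ t ∧ u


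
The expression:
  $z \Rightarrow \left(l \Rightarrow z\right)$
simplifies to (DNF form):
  $\text{True}$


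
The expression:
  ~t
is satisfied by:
  {t: False}


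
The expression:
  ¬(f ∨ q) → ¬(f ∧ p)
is always true.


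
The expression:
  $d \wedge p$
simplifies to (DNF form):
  $d \wedge p$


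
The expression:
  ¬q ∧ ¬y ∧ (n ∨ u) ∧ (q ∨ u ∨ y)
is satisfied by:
  {u: True, q: False, y: False}


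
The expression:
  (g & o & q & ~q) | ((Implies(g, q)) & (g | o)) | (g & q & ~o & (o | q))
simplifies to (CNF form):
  (g | o) & (o | q) & (g | ~g) & (q | ~g)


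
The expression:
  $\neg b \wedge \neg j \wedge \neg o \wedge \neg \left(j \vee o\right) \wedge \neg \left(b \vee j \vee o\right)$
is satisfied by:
  {o: False, j: False, b: False}


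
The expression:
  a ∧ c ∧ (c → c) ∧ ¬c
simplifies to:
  False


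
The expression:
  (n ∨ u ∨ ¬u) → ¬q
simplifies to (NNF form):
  ¬q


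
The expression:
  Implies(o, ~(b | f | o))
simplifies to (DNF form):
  ~o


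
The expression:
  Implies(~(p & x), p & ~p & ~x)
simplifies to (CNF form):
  p & x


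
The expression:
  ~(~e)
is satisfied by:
  {e: True}


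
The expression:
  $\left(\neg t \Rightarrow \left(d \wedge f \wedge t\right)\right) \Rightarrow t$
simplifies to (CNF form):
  $\text{True}$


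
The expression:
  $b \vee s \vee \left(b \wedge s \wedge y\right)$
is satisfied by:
  {b: True, s: True}
  {b: True, s: False}
  {s: True, b: False}


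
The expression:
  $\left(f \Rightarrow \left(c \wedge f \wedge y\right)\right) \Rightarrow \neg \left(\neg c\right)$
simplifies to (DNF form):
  $c \vee f$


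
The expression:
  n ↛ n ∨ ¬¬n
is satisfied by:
  {n: True}


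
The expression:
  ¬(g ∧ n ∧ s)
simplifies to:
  ¬g ∨ ¬n ∨ ¬s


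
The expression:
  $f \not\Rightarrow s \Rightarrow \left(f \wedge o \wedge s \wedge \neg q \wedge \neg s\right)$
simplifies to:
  $s \vee \neg f$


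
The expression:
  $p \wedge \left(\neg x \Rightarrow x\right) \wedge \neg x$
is never true.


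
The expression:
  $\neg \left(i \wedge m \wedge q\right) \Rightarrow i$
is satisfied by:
  {i: True}


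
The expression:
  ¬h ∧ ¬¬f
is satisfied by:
  {f: True, h: False}


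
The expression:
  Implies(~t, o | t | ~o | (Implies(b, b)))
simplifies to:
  True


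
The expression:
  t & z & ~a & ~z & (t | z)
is never true.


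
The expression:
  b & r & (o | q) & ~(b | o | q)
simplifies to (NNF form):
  False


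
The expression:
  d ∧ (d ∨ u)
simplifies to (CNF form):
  d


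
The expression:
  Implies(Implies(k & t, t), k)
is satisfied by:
  {k: True}


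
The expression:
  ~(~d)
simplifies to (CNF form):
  d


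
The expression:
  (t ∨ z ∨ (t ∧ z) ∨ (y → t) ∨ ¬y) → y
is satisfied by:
  {y: True}


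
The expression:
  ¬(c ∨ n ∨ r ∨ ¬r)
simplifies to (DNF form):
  False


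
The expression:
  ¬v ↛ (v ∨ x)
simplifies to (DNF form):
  ¬v ∧ ¬x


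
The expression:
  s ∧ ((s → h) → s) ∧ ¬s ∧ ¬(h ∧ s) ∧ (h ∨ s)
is never true.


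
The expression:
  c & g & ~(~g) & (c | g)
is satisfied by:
  {c: True, g: True}


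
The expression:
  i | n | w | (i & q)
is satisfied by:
  {i: True, n: True, w: True}
  {i: True, n: True, w: False}
  {i: True, w: True, n: False}
  {i: True, w: False, n: False}
  {n: True, w: True, i: False}
  {n: True, w: False, i: False}
  {w: True, n: False, i: False}


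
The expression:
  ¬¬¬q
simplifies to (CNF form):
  ¬q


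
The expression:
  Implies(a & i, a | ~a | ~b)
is always true.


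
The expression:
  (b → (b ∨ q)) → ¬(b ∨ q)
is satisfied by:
  {q: False, b: False}


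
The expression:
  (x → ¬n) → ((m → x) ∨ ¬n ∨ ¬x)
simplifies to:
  True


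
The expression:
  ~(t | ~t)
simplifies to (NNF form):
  False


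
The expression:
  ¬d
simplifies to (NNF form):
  ¬d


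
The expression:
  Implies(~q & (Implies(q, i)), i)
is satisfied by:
  {i: True, q: True}
  {i: True, q: False}
  {q: True, i: False}


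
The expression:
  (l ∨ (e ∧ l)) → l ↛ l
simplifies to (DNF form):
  ¬l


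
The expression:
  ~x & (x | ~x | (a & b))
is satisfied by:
  {x: False}


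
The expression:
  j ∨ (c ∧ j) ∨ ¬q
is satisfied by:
  {j: True, q: False}
  {q: False, j: False}
  {q: True, j: True}


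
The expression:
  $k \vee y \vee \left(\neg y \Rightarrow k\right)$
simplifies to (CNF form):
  $k \vee y$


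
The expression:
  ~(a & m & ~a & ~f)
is always true.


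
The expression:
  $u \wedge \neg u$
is never true.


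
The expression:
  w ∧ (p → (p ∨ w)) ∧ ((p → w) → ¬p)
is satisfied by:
  {w: True, p: False}


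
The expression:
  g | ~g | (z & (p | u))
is always true.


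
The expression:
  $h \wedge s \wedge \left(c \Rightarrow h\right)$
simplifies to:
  $h \wedge s$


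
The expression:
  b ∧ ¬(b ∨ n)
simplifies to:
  False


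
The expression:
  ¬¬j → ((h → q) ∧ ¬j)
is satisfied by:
  {j: False}


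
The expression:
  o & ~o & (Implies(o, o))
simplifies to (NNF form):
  False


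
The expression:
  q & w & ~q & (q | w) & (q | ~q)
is never true.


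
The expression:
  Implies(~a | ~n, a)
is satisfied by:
  {a: True}


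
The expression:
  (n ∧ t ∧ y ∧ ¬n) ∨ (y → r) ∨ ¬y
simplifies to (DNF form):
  r ∨ ¬y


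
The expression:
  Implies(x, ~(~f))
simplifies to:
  f | ~x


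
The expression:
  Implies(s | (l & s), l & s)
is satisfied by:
  {l: True, s: False}
  {s: False, l: False}
  {s: True, l: True}


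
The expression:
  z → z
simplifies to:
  True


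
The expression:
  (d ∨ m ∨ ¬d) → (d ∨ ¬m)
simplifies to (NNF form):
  d ∨ ¬m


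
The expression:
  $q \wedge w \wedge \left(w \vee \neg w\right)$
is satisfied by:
  {w: True, q: True}


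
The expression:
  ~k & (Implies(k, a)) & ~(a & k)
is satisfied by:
  {k: False}


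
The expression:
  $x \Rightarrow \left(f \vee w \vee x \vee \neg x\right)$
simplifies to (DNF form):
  $\text{True}$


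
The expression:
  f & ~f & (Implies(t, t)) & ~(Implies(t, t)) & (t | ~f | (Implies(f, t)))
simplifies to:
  False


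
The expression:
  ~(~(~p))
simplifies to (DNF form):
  ~p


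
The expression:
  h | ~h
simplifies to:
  True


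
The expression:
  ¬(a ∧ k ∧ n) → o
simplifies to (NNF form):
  o ∨ (a ∧ k ∧ n)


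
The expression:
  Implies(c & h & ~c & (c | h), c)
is always true.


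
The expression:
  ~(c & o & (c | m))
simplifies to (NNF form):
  ~c | ~o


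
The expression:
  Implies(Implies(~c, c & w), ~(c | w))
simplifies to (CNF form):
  ~c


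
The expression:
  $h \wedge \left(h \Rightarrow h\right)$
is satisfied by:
  {h: True}


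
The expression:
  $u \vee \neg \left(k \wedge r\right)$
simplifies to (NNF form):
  $u \vee \neg k \vee \neg r$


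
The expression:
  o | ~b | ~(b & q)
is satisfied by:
  {o: True, q: False, b: False}
  {q: False, b: False, o: False}
  {b: True, o: True, q: False}
  {b: True, q: False, o: False}
  {o: True, q: True, b: False}
  {q: True, o: False, b: False}
  {b: True, q: True, o: True}


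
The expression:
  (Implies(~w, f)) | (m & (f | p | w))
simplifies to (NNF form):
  f | w | (m & p)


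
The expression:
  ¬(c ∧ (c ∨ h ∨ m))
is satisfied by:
  {c: False}


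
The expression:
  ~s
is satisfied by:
  {s: False}


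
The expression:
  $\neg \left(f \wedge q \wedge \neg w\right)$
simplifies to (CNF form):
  $w \vee \neg f \vee \neg q$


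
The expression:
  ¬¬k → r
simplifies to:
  r ∨ ¬k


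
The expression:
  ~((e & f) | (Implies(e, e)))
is never true.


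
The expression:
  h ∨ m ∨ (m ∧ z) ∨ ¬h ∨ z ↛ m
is always true.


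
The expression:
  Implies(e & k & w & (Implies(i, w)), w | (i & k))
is always true.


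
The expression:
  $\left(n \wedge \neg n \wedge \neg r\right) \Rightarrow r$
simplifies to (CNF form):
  $\text{True}$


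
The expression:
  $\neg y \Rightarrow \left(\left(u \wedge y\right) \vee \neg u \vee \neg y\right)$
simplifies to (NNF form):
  $\text{True}$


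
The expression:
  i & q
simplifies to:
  i & q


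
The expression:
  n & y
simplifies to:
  n & y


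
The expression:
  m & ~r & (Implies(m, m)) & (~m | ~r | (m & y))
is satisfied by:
  {m: True, r: False}


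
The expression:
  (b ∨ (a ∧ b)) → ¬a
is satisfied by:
  {a: False, b: False}
  {b: True, a: False}
  {a: True, b: False}


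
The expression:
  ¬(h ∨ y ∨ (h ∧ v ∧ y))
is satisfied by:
  {y: False, h: False}


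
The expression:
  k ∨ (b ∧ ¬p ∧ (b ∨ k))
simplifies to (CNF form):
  (b ∨ k) ∧ (k ∨ ¬p)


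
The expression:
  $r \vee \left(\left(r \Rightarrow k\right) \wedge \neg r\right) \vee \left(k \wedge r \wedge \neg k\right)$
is always true.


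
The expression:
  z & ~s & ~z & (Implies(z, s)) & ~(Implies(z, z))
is never true.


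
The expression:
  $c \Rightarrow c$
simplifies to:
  $\text{True}$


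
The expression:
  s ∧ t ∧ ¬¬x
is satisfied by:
  {t: True, s: True, x: True}


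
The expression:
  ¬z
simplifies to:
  ¬z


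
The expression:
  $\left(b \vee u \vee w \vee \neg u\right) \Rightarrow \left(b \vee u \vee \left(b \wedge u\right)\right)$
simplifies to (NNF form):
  $b \vee u$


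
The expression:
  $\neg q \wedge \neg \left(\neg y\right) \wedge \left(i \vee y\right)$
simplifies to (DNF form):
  $y \wedge \neg q$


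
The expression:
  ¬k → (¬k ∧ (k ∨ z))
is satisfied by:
  {k: True, z: True}
  {k: True, z: False}
  {z: True, k: False}


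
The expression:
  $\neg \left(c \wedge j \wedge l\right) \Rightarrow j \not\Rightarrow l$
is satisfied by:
  {c: True, j: True, l: False}
  {j: True, l: False, c: False}
  {c: True, l: True, j: True}


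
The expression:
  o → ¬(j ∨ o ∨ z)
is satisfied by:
  {o: False}


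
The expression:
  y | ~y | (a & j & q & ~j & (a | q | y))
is always true.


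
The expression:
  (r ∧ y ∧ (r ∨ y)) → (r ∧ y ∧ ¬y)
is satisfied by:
  {y: False, r: False}
  {r: True, y: False}
  {y: True, r: False}


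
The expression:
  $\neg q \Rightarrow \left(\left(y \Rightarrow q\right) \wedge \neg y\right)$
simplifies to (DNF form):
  $q \vee \neg y$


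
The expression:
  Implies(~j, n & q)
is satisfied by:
  {q: True, j: True, n: True}
  {q: True, j: True, n: False}
  {j: True, n: True, q: False}
  {j: True, n: False, q: False}
  {q: True, n: True, j: False}


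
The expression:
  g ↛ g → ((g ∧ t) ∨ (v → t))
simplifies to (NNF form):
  True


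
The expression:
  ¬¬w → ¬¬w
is always true.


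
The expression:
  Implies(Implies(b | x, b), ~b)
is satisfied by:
  {b: False}


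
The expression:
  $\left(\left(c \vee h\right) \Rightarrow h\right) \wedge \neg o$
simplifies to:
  $\neg o \wedge \left(h \vee \neg c\right)$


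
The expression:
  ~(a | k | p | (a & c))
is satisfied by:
  {p: False, k: False, a: False}


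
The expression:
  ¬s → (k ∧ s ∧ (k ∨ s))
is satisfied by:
  {s: True}


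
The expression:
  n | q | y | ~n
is always true.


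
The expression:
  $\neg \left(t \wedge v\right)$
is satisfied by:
  {v: False, t: False}
  {t: True, v: False}
  {v: True, t: False}


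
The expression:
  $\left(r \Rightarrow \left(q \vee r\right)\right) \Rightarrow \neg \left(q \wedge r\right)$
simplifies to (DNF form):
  $\neg q \vee \neg r$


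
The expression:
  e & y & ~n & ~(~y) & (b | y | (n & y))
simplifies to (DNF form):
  e & y & ~n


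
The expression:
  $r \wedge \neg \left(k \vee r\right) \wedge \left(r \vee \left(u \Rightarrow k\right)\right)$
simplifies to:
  $\text{False}$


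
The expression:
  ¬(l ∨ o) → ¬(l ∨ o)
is always true.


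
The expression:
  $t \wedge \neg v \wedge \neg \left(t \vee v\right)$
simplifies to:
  $\text{False}$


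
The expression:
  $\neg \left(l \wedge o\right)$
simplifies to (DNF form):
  $\neg l \vee \neg o$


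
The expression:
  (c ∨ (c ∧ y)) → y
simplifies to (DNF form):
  y ∨ ¬c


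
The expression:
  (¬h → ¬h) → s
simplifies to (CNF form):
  s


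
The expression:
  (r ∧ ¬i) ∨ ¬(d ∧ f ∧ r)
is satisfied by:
  {d: False, i: False, r: False, f: False}
  {f: True, d: False, i: False, r: False}
  {r: True, d: False, i: False, f: False}
  {f: True, r: True, d: False, i: False}
  {i: True, f: False, d: False, r: False}
  {f: True, i: True, d: False, r: False}
  {r: True, i: True, f: False, d: False}
  {f: True, r: True, i: True, d: False}
  {d: True, r: False, i: False, f: False}
  {f: True, d: True, r: False, i: False}
  {r: True, d: True, f: False, i: False}
  {f: True, r: True, d: True, i: False}
  {i: True, d: True, r: False, f: False}
  {f: True, i: True, d: True, r: False}
  {r: True, i: True, d: True, f: False}


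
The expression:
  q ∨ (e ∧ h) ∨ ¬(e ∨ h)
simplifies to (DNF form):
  q ∨ (e ∧ h) ∨ (¬e ∧ ¬h)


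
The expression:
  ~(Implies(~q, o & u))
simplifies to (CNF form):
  ~q & (~o | ~u)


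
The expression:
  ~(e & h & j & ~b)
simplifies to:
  b | ~e | ~h | ~j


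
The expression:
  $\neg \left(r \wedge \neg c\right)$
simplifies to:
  $c \vee \neg r$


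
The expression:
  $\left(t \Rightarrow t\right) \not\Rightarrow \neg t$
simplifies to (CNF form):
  $t$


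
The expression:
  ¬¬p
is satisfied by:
  {p: True}


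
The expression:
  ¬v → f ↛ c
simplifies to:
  v ∨ (f ∧ ¬c)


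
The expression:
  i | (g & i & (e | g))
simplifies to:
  i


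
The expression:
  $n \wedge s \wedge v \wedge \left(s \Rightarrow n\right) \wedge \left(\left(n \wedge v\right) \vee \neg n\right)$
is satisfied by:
  {s: True, n: True, v: True}


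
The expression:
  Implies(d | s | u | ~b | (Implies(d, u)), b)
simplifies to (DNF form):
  b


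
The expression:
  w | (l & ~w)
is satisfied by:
  {l: True, w: True}
  {l: True, w: False}
  {w: True, l: False}


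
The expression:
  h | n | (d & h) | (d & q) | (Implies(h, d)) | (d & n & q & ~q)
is always true.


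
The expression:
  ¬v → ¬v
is always true.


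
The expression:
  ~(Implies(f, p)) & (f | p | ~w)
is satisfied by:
  {f: True, p: False}


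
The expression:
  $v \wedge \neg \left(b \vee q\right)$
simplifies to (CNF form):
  $v \wedge \neg b \wedge \neg q$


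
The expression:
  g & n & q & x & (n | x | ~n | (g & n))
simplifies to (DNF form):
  g & n & q & x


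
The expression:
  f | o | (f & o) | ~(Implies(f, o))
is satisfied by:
  {o: True, f: True}
  {o: True, f: False}
  {f: True, o: False}


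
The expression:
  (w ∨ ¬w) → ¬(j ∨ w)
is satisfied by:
  {w: False, j: False}


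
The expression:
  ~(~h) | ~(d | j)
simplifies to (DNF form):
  h | (~d & ~j)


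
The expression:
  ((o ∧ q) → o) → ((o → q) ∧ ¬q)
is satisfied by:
  {q: False, o: False}


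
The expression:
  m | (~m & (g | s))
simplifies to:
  g | m | s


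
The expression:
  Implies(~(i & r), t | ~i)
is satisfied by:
  {r: True, t: True, i: False}
  {r: True, t: False, i: False}
  {t: True, r: False, i: False}
  {r: False, t: False, i: False}
  {r: True, i: True, t: True}
  {r: True, i: True, t: False}
  {i: True, t: True, r: False}


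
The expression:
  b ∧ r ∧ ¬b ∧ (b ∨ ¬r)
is never true.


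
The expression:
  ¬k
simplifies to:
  ¬k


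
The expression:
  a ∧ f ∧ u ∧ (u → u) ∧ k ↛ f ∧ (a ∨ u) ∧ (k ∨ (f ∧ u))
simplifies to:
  False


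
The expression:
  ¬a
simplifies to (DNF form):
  ¬a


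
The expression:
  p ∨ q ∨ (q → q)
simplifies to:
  True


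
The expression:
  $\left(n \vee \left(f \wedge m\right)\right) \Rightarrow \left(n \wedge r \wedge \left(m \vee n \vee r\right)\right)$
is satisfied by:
  {r: True, m: False, n: False, f: False}
  {r: False, m: False, n: False, f: False}
  {f: True, r: True, m: False, n: False}
  {f: True, r: False, m: False, n: False}
  {m: True, r: True, f: False, n: False}
  {m: True, f: False, r: False, n: False}
  {n: True, m: False, r: True, f: False}
  {f: True, n: True, m: False, r: True}
  {n: True, m: True, r: True, f: False}
  {f: True, n: True, m: True, r: True}


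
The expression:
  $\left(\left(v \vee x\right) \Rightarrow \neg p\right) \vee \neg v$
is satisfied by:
  {p: False, v: False}
  {v: True, p: False}
  {p: True, v: False}


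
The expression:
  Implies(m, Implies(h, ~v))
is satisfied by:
  {h: False, m: False, v: False}
  {v: True, h: False, m: False}
  {m: True, h: False, v: False}
  {v: True, m: True, h: False}
  {h: True, v: False, m: False}
  {v: True, h: True, m: False}
  {m: True, h: True, v: False}


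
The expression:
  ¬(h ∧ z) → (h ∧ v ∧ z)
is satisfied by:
  {h: True, z: True}


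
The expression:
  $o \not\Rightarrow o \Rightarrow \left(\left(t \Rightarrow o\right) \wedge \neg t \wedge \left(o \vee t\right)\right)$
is always true.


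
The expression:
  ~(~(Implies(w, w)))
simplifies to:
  True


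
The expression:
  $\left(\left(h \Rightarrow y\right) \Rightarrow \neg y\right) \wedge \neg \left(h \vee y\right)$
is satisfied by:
  {y: False, h: False}


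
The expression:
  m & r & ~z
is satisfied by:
  {r: True, m: True, z: False}


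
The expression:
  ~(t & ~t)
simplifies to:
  True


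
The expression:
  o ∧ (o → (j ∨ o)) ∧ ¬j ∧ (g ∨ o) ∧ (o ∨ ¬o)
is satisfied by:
  {o: True, j: False}


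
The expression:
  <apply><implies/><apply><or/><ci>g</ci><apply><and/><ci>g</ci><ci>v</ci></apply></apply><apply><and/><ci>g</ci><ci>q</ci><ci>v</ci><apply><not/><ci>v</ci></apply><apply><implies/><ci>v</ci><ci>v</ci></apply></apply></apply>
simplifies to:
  <apply><not/><ci>g</ci></apply>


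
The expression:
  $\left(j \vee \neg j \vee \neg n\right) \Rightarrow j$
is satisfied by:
  {j: True}


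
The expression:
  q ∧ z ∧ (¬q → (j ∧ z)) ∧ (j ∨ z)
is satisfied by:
  {z: True, q: True}


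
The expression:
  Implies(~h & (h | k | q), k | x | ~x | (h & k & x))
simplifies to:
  True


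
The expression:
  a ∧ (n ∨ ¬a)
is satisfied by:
  {a: True, n: True}


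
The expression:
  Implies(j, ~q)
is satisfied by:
  {q: False, j: False}
  {j: True, q: False}
  {q: True, j: False}


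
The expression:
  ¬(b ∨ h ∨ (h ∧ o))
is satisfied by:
  {h: False, b: False}


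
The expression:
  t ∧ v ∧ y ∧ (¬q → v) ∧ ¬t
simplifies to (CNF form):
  False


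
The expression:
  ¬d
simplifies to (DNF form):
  ¬d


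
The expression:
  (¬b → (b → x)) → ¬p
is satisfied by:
  {p: False}


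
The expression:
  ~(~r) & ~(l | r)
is never true.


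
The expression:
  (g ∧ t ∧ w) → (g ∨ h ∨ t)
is always true.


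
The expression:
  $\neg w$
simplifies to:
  $\neg w$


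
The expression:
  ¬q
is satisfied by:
  {q: False}


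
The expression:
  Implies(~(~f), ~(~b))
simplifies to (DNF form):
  b | ~f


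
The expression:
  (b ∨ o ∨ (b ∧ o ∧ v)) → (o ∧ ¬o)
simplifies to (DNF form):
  ¬b ∧ ¬o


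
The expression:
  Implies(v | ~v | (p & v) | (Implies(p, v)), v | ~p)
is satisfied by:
  {v: True, p: False}
  {p: False, v: False}
  {p: True, v: True}


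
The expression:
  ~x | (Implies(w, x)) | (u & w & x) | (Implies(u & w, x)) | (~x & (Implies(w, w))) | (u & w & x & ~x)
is always true.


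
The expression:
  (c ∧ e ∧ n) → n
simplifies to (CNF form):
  True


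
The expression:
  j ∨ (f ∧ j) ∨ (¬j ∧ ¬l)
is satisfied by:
  {j: True, l: False}
  {l: False, j: False}
  {l: True, j: True}


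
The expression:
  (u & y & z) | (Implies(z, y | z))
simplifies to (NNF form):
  True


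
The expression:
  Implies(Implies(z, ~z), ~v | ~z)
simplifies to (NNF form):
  True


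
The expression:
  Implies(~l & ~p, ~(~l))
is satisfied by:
  {l: True, p: True}
  {l: True, p: False}
  {p: True, l: False}


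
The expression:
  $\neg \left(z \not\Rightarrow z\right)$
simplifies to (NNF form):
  $\text{True}$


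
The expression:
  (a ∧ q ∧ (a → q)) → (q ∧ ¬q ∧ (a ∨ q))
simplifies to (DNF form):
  ¬a ∨ ¬q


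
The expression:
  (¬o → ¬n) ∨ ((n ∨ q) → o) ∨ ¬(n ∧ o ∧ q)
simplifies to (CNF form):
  True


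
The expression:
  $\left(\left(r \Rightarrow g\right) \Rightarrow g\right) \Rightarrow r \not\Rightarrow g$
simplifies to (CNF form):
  $\neg g$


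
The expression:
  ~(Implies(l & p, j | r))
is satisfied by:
  {p: True, l: True, r: False, j: False}


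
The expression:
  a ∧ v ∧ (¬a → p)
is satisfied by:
  {a: True, v: True}


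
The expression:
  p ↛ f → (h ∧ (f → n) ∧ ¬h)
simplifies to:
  f ∨ ¬p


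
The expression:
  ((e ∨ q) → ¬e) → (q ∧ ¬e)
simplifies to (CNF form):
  e ∨ q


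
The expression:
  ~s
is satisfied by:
  {s: False}


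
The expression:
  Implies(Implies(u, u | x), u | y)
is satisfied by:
  {y: True, u: True}
  {y: True, u: False}
  {u: True, y: False}


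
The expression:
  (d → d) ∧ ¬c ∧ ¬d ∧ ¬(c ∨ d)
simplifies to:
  ¬c ∧ ¬d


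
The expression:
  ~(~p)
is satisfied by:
  {p: True}


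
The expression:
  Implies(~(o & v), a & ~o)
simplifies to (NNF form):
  (o & v) | (a & ~o)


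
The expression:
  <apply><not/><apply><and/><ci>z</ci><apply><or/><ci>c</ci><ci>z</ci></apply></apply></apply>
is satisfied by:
  {z: False}


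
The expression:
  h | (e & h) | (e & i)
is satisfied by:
  {e: True, h: True, i: True}
  {e: True, h: True, i: False}
  {h: True, i: True, e: False}
  {h: True, i: False, e: False}
  {e: True, i: True, h: False}


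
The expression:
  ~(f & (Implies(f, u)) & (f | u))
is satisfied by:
  {u: False, f: False}
  {f: True, u: False}
  {u: True, f: False}


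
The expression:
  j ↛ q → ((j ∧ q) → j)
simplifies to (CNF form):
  True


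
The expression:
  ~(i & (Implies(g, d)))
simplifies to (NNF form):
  ~i | (g & ~d)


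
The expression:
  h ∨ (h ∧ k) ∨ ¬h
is always true.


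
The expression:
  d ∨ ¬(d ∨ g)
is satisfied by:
  {d: True, g: False}
  {g: False, d: False}
  {g: True, d: True}


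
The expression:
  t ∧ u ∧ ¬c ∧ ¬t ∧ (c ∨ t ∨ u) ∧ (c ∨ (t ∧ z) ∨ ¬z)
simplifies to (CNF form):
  False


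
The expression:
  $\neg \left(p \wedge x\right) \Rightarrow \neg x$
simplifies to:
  $p \vee \neg x$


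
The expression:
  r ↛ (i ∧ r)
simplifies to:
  r ∧ ¬i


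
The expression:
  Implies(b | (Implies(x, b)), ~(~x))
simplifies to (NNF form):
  x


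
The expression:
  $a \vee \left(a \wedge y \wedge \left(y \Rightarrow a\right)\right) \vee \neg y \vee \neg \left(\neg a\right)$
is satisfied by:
  {a: True, y: False}
  {y: False, a: False}
  {y: True, a: True}


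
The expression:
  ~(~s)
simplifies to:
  s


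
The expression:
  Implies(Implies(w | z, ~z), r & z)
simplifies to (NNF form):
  z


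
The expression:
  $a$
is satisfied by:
  {a: True}


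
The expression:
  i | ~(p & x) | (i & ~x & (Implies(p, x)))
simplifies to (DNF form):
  i | ~p | ~x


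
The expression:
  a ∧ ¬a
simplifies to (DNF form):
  False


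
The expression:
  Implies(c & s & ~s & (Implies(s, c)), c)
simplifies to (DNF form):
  True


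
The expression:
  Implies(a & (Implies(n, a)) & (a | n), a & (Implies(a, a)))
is always true.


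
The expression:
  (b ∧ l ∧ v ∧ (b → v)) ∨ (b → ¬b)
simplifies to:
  (l ∧ v) ∨ ¬b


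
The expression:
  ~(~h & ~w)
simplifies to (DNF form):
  h | w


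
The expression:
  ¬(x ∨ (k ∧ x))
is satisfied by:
  {x: False}


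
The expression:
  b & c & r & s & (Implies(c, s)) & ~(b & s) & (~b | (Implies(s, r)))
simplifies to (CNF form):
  False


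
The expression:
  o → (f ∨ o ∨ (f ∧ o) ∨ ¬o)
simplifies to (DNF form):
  True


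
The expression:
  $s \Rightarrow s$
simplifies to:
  $\text{True}$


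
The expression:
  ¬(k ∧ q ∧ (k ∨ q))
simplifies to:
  ¬k ∨ ¬q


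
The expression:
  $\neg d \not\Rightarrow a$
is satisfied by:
  {d: False, a: False}


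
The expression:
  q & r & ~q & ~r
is never true.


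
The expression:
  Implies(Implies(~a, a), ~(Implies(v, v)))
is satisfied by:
  {a: False}


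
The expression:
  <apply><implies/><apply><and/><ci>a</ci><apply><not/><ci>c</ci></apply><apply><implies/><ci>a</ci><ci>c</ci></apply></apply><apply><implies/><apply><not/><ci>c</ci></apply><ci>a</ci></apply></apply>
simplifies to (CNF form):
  <true/>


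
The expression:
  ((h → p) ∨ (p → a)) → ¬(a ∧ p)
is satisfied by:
  {p: False, a: False}
  {a: True, p: False}
  {p: True, a: False}


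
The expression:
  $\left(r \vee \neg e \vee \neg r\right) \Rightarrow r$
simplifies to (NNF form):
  $r$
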